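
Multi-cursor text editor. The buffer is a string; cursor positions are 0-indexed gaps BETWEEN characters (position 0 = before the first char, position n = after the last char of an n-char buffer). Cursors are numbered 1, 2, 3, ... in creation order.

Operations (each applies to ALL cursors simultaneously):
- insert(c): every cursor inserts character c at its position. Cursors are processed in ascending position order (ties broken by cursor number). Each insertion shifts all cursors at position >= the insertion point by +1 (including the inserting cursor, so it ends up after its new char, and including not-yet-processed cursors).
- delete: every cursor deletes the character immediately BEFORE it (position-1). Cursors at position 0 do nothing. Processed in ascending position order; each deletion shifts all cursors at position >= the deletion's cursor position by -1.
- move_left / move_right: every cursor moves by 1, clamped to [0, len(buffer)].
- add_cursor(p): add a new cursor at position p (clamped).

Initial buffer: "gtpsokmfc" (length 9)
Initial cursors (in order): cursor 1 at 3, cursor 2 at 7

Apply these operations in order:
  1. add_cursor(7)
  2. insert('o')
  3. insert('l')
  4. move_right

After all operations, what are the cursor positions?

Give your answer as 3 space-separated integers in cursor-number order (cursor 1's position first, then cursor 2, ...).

After op 1 (add_cursor(7)): buffer="gtpsokmfc" (len 9), cursors c1@3 c2@7 c3@7, authorship .........
After op 2 (insert('o')): buffer="gtposokmoofc" (len 12), cursors c1@4 c2@10 c3@10, authorship ...1....23..
After op 3 (insert('l')): buffer="gtpolsokmoollfc" (len 15), cursors c1@5 c2@13 c3@13, authorship ...11....2323..
After op 4 (move_right): buffer="gtpolsokmoollfc" (len 15), cursors c1@6 c2@14 c3@14, authorship ...11....2323..

Answer: 6 14 14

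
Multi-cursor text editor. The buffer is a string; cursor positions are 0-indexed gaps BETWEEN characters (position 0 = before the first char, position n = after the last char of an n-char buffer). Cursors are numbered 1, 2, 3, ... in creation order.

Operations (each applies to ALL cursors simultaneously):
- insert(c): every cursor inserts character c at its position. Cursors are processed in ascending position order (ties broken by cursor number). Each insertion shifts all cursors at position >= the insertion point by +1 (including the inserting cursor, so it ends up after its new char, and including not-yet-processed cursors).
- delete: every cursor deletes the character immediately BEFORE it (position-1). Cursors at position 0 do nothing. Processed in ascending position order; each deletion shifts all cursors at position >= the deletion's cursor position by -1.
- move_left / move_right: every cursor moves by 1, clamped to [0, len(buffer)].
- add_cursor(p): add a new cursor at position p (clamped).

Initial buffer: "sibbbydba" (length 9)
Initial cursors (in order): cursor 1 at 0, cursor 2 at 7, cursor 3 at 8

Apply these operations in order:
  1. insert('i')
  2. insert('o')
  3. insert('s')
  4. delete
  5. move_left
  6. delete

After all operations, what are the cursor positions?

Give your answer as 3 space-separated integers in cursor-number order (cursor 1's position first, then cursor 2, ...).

Answer: 0 8 10

Derivation:
After op 1 (insert('i')): buffer="isibbbydibia" (len 12), cursors c1@1 c2@9 c3@11, authorship 1.......2.3.
After op 2 (insert('o')): buffer="iosibbbydiobioa" (len 15), cursors c1@2 c2@11 c3@14, authorship 11.......22.33.
After op 3 (insert('s')): buffer="iossibbbydiosbiosa" (len 18), cursors c1@3 c2@13 c3@17, authorship 111.......222.333.
After op 4 (delete): buffer="iosibbbydiobioa" (len 15), cursors c1@2 c2@11 c3@14, authorship 11.......22.33.
After op 5 (move_left): buffer="iosibbbydiobioa" (len 15), cursors c1@1 c2@10 c3@13, authorship 11.......22.33.
After op 6 (delete): buffer="osibbbydoboa" (len 12), cursors c1@0 c2@8 c3@10, authorship 1.......2.3.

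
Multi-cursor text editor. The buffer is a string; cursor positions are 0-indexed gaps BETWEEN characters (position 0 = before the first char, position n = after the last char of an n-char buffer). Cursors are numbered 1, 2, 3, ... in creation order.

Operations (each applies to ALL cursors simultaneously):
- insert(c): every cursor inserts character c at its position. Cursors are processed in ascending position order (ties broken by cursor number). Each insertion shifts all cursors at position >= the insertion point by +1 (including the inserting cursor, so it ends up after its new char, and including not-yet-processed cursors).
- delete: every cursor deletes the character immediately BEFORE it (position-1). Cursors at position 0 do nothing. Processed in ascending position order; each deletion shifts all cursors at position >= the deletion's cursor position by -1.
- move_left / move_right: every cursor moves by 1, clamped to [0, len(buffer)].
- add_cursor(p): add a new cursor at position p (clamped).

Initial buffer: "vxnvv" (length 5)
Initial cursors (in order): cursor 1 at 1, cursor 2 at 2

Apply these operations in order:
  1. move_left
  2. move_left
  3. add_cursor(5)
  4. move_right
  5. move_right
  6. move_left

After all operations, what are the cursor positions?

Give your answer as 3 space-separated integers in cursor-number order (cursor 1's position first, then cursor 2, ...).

After op 1 (move_left): buffer="vxnvv" (len 5), cursors c1@0 c2@1, authorship .....
After op 2 (move_left): buffer="vxnvv" (len 5), cursors c1@0 c2@0, authorship .....
After op 3 (add_cursor(5)): buffer="vxnvv" (len 5), cursors c1@0 c2@0 c3@5, authorship .....
After op 4 (move_right): buffer="vxnvv" (len 5), cursors c1@1 c2@1 c3@5, authorship .....
After op 5 (move_right): buffer="vxnvv" (len 5), cursors c1@2 c2@2 c3@5, authorship .....
After op 6 (move_left): buffer="vxnvv" (len 5), cursors c1@1 c2@1 c3@4, authorship .....

Answer: 1 1 4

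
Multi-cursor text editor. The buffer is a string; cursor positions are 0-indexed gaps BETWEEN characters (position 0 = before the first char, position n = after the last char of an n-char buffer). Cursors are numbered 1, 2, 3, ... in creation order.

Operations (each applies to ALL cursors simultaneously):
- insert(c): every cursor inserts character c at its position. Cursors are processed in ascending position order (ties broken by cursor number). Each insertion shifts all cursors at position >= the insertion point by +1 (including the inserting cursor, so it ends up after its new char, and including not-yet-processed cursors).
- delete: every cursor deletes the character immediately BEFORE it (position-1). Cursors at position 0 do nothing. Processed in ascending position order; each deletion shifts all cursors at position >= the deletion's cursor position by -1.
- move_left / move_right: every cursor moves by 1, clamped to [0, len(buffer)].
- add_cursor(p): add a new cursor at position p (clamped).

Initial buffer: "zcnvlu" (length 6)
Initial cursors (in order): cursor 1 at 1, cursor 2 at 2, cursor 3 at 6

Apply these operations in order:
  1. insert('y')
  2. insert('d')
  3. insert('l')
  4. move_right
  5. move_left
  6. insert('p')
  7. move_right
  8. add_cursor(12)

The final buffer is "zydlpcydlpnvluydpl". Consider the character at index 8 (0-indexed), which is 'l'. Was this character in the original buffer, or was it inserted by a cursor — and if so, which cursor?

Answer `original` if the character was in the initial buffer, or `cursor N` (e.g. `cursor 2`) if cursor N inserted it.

Answer: cursor 2

Derivation:
After op 1 (insert('y')): buffer="zycynvluy" (len 9), cursors c1@2 c2@4 c3@9, authorship .1.2....3
After op 2 (insert('d')): buffer="zydcydnvluyd" (len 12), cursors c1@3 c2@6 c3@12, authorship .11.22....33
After op 3 (insert('l')): buffer="zydlcydlnvluydl" (len 15), cursors c1@4 c2@8 c3@15, authorship .111.222....333
After op 4 (move_right): buffer="zydlcydlnvluydl" (len 15), cursors c1@5 c2@9 c3@15, authorship .111.222....333
After op 5 (move_left): buffer="zydlcydlnvluydl" (len 15), cursors c1@4 c2@8 c3@14, authorship .111.222....333
After op 6 (insert('p')): buffer="zydlpcydlpnvluydpl" (len 18), cursors c1@5 c2@10 c3@17, authorship .1111.2222....3333
After op 7 (move_right): buffer="zydlpcydlpnvluydpl" (len 18), cursors c1@6 c2@11 c3@18, authorship .1111.2222....3333
After op 8 (add_cursor(12)): buffer="zydlpcydlpnvluydpl" (len 18), cursors c1@6 c2@11 c4@12 c3@18, authorship .1111.2222....3333
Authorship (.=original, N=cursor N): . 1 1 1 1 . 2 2 2 2 . . . . 3 3 3 3
Index 8: author = 2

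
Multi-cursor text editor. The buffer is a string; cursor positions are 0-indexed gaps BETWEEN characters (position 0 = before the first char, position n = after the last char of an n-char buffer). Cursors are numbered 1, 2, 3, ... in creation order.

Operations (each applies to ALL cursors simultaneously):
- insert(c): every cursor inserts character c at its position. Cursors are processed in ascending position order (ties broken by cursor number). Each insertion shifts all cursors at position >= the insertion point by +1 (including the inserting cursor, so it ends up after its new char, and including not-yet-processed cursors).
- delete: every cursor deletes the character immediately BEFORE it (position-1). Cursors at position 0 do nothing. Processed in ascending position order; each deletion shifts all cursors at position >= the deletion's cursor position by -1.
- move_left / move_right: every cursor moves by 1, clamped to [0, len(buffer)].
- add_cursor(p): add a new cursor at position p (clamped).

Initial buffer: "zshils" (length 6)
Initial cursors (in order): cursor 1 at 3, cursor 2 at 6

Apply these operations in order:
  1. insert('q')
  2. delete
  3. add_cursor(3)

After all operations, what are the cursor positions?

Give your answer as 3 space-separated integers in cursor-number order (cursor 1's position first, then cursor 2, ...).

After op 1 (insert('q')): buffer="zshqilsq" (len 8), cursors c1@4 c2@8, authorship ...1...2
After op 2 (delete): buffer="zshils" (len 6), cursors c1@3 c2@6, authorship ......
After op 3 (add_cursor(3)): buffer="zshils" (len 6), cursors c1@3 c3@3 c2@6, authorship ......

Answer: 3 6 3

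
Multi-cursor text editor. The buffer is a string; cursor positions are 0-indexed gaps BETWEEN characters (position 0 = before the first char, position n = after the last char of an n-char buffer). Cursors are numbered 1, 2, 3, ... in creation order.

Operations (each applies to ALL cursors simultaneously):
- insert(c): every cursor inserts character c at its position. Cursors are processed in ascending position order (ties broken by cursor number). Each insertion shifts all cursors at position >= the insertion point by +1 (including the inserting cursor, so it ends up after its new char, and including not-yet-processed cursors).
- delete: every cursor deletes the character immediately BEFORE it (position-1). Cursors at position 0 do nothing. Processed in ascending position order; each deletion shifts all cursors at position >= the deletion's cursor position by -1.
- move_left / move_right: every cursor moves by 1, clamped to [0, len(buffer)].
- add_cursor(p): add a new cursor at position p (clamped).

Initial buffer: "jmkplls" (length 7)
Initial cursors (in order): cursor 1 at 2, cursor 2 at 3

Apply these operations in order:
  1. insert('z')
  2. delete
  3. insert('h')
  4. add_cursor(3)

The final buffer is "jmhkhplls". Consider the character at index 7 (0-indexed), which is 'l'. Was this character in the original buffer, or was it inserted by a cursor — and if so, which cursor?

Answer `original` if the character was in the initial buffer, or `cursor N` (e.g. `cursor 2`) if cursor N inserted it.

After op 1 (insert('z')): buffer="jmzkzplls" (len 9), cursors c1@3 c2@5, authorship ..1.2....
After op 2 (delete): buffer="jmkplls" (len 7), cursors c1@2 c2@3, authorship .......
After op 3 (insert('h')): buffer="jmhkhplls" (len 9), cursors c1@3 c2@5, authorship ..1.2....
After op 4 (add_cursor(3)): buffer="jmhkhplls" (len 9), cursors c1@3 c3@3 c2@5, authorship ..1.2....
Authorship (.=original, N=cursor N): . . 1 . 2 . . . .
Index 7: author = original

Answer: original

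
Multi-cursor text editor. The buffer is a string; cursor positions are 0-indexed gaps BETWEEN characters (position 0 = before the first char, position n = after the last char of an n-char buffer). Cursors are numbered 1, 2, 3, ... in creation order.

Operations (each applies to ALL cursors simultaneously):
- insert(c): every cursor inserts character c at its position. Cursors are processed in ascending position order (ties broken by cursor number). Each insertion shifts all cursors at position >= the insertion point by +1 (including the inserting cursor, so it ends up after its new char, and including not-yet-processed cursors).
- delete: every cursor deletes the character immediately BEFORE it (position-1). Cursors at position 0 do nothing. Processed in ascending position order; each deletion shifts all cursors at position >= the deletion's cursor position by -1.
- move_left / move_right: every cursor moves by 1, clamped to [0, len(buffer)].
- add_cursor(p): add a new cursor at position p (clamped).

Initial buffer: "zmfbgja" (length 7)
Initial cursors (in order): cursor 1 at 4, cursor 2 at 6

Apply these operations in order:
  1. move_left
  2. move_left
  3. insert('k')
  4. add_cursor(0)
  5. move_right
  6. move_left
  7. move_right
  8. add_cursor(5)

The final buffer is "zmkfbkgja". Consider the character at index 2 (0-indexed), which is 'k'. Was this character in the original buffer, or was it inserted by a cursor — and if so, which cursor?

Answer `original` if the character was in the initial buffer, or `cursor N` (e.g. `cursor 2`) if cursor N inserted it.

Answer: cursor 1

Derivation:
After op 1 (move_left): buffer="zmfbgja" (len 7), cursors c1@3 c2@5, authorship .......
After op 2 (move_left): buffer="zmfbgja" (len 7), cursors c1@2 c2@4, authorship .......
After op 3 (insert('k')): buffer="zmkfbkgja" (len 9), cursors c1@3 c2@6, authorship ..1..2...
After op 4 (add_cursor(0)): buffer="zmkfbkgja" (len 9), cursors c3@0 c1@3 c2@6, authorship ..1..2...
After op 5 (move_right): buffer="zmkfbkgja" (len 9), cursors c3@1 c1@4 c2@7, authorship ..1..2...
After op 6 (move_left): buffer="zmkfbkgja" (len 9), cursors c3@0 c1@3 c2@6, authorship ..1..2...
After op 7 (move_right): buffer="zmkfbkgja" (len 9), cursors c3@1 c1@4 c2@7, authorship ..1..2...
After op 8 (add_cursor(5)): buffer="zmkfbkgja" (len 9), cursors c3@1 c1@4 c4@5 c2@7, authorship ..1..2...
Authorship (.=original, N=cursor N): . . 1 . . 2 . . .
Index 2: author = 1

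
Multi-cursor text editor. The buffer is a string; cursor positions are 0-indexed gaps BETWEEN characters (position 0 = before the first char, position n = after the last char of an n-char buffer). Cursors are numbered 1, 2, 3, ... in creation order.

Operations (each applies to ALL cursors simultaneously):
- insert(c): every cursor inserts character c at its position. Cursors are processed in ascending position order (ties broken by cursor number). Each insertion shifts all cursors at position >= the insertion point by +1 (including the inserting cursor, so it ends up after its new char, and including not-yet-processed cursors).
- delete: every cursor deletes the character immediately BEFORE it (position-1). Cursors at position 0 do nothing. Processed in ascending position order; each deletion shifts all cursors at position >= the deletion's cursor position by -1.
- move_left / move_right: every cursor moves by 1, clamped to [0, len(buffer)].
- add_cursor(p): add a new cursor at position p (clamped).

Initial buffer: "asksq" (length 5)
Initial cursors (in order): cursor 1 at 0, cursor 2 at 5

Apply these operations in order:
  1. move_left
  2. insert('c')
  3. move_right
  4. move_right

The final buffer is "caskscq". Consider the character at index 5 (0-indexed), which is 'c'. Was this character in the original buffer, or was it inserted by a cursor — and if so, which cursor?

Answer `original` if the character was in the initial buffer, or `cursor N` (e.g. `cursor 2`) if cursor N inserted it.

After op 1 (move_left): buffer="asksq" (len 5), cursors c1@0 c2@4, authorship .....
After op 2 (insert('c')): buffer="caskscq" (len 7), cursors c1@1 c2@6, authorship 1....2.
After op 3 (move_right): buffer="caskscq" (len 7), cursors c1@2 c2@7, authorship 1....2.
After op 4 (move_right): buffer="caskscq" (len 7), cursors c1@3 c2@7, authorship 1....2.
Authorship (.=original, N=cursor N): 1 . . . . 2 .
Index 5: author = 2

Answer: cursor 2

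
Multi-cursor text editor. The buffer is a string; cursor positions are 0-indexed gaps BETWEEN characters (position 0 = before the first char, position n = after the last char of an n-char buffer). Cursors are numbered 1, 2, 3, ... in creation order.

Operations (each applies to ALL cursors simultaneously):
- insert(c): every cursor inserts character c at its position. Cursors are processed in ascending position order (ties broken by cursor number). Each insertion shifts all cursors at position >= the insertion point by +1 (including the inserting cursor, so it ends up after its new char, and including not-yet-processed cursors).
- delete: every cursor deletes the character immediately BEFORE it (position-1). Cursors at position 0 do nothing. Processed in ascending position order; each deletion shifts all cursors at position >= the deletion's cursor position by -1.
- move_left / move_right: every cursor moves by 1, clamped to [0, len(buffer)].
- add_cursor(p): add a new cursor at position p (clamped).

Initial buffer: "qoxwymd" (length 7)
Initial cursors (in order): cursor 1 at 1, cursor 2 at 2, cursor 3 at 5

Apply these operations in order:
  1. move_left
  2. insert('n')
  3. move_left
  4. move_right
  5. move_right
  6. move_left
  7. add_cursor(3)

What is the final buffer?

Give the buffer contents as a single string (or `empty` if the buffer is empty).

Answer: nqnoxwnymd

Derivation:
After op 1 (move_left): buffer="qoxwymd" (len 7), cursors c1@0 c2@1 c3@4, authorship .......
After op 2 (insert('n')): buffer="nqnoxwnymd" (len 10), cursors c1@1 c2@3 c3@7, authorship 1.2...3...
After op 3 (move_left): buffer="nqnoxwnymd" (len 10), cursors c1@0 c2@2 c3@6, authorship 1.2...3...
After op 4 (move_right): buffer="nqnoxwnymd" (len 10), cursors c1@1 c2@3 c3@7, authorship 1.2...3...
After op 5 (move_right): buffer="nqnoxwnymd" (len 10), cursors c1@2 c2@4 c3@8, authorship 1.2...3...
After op 6 (move_left): buffer="nqnoxwnymd" (len 10), cursors c1@1 c2@3 c3@7, authorship 1.2...3...
After op 7 (add_cursor(3)): buffer="nqnoxwnymd" (len 10), cursors c1@1 c2@3 c4@3 c3@7, authorship 1.2...3...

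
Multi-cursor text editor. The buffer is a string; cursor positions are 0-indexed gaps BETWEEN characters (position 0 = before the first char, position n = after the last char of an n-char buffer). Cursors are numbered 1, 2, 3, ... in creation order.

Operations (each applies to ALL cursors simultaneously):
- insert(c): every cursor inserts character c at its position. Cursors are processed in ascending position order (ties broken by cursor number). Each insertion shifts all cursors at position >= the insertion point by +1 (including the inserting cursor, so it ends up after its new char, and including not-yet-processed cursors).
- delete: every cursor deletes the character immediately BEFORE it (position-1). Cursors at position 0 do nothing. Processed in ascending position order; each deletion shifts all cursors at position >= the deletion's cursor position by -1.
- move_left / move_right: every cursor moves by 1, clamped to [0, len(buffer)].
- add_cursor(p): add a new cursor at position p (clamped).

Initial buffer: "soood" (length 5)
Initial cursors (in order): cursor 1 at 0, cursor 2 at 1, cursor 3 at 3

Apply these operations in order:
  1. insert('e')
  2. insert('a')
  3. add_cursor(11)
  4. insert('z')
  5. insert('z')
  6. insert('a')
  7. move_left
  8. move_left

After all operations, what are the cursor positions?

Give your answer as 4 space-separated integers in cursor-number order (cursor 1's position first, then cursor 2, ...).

Answer: 3 9 16 21

Derivation:
After op 1 (insert('e')): buffer="eseooeod" (len 8), cursors c1@1 c2@3 c3@6, authorship 1.2..3..
After op 2 (insert('a')): buffer="easeaooeaod" (len 11), cursors c1@2 c2@5 c3@9, authorship 11.22..33..
After op 3 (add_cursor(11)): buffer="easeaooeaod" (len 11), cursors c1@2 c2@5 c3@9 c4@11, authorship 11.22..33..
After op 4 (insert('z')): buffer="eazseazooeazodz" (len 15), cursors c1@3 c2@7 c3@12 c4@15, authorship 111.222..333..4
After op 5 (insert('z')): buffer="eazzseazzooeazzodzz" (len 19), cursors c1@4 c2@9 c3@15 c4@19, authorship 1111.2222..3333..44
After op 6 (insert('a')): buffer="eazzaseazzaooeazzaodzza" (len 23), cursors c1@5 c2@11 c3@18 c4@23, authorship 11111.22222..33333..444
After op 7 (move_left): buffer="eazzaseazzaooeazzaodzza" (len 23), cursors c1@4 c2@10 c3@17 c4@22, authorship 11111.22222..33333..444
After op 8 (move_left): buffer="eazzaseazzaooeazzaodzza" (len 23), cursors c1@3 c2@9 c3@16 c4@21, authorship 11111.22222..33333..444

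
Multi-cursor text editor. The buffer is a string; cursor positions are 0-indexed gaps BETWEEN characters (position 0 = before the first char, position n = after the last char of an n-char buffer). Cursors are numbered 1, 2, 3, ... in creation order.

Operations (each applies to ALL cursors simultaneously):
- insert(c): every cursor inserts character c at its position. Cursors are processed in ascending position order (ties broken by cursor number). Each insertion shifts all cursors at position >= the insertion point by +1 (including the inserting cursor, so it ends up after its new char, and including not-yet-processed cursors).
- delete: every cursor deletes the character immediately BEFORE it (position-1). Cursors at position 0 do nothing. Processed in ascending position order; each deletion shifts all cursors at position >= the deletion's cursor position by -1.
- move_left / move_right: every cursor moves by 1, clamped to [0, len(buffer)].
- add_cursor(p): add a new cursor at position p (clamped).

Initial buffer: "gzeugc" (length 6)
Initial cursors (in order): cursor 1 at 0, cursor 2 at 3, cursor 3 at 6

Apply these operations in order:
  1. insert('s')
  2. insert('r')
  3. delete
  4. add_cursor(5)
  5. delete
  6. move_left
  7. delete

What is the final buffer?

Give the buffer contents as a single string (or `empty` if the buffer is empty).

After op 1 (insert('s')): buffer="sgzesugcs" (len 9), cursors c1@1 c2@5 c3@9, authorship 1...2...3
After op 2 (insert('r')): buffer="srgzesrugcsr" (len 12), cursors c1@2 c2@7 c3@12, authorship 11...22...33
After op 3 (delete): buffer="sgzesugcs" (len 9), cursors c1@1 c2@5 c3@9, authorship 1...2...3
After op 4 (add_cursor(5)): buffer="sgzesugcs" (len 9), cursors c1@1 c2@5 c4@5 c3@9, authorship 1...2...3
After op 5 (delete): buffer="gzugc" (len 5), cursors c1@0 c2@2 c4@2 c3@5, authorship .....
After op 6 (move_left): buffer="gzugc" (len 5), cursors c1@0 c2@1 c4@1 c3@4, authorship .....
After op 7 (delete): buffer="zuc" (len 3), cursors c1@0 c2@0 c4@0 c3@2, authorship ...

Answer: zuc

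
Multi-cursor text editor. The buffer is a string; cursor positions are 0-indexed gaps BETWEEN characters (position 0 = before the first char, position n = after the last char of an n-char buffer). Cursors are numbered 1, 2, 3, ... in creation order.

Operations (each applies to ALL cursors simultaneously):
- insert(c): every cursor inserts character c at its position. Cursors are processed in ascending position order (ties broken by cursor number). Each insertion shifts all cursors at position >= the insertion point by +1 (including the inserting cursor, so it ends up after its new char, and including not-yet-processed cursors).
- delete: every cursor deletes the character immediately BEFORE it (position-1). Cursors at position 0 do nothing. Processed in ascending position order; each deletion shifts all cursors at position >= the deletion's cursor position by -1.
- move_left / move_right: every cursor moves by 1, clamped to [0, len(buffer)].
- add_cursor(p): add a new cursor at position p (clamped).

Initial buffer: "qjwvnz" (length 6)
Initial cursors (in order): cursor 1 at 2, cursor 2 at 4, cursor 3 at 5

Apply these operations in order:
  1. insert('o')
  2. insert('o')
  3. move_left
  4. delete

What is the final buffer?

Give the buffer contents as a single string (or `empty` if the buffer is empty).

After op 1 (insert('o')): buffer="qjowvonoz" (len 9), cursors c1@3 c2@6 c3@8, authorship ..1..2.3.
After op 2 (insert('o')): buffer="qjoowvoonooz" (len 12), cursors c1@4 c2@8 c3@11, authorship ..11..22.33.
After op 3 (move_left): buffer="qjoowvoonooz" (len 12), cursors c1@3 c2@7 c3@10, authorship ..11..22.33.
After op 4 (delete): buffer="qjowvonoz" (len 9), cursors c1@2 c2@5 c3@7, authorship ..1..2.3.

Answer: qjowvonoz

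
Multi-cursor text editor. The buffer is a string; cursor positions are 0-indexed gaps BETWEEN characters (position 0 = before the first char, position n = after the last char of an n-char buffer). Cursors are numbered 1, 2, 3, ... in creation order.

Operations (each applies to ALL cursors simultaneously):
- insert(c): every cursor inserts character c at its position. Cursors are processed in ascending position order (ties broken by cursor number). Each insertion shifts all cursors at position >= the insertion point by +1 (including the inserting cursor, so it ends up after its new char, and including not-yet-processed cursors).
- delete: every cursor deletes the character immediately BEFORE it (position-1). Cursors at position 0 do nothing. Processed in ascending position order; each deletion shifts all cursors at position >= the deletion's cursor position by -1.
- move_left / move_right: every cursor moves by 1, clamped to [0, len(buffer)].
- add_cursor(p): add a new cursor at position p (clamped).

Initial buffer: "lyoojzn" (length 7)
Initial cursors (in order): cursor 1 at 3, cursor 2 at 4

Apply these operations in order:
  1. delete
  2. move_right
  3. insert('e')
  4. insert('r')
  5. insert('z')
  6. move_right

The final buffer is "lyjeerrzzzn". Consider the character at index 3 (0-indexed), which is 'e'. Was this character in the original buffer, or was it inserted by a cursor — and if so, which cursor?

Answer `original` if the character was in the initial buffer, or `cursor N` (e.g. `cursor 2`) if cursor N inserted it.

Answer: cursor 1

Derivation:
After op 1 (delete): buffer="lyjzn" (len 5), cursors c1@2 c2@2, authorship .....
After op 2 (move_right): buffer="lyjzn" (len 5), cursors c1@3 c2@3, authorship .....
After op 3 (insert('e')): buffer="lyjeezn" (len 7), cursors c1@5 c2@5, authorship ...12..
After op 4 (insert('r')): buffer="lyjeerrzn" (len 9), cursors c1@7 c2@7, authorship ...1212..
After op 5 (insert('z')): buffer="lyjeerrzzzn" (len 11), cursors c1@9 c2@9, authorship ...121212..
After op 6 (move_right): buffer="lyjeerrzzzn" (len 11), cursors c1@10 c2@10, authorship ...121212..
Authorship (.=original, N=cursor N): . . . 1 2 1 2 1 2 . .
Index 3: author = 1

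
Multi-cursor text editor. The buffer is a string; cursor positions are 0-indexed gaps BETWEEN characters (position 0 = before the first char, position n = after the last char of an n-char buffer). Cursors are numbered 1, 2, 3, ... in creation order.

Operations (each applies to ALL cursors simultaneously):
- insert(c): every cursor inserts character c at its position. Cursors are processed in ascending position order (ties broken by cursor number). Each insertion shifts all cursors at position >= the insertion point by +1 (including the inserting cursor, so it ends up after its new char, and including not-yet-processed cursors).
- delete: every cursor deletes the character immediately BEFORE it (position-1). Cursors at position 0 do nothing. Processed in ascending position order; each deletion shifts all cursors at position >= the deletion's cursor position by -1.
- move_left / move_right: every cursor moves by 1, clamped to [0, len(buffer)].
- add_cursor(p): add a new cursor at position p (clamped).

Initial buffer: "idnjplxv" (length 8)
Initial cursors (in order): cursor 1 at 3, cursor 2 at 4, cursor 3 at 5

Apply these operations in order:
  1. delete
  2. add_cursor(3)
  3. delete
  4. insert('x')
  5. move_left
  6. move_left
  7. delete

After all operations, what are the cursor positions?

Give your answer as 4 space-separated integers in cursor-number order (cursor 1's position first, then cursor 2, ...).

Answer: 0 0 0 0

Derivation:
After op 1 (delete): buffer="idlxv" (len 5), cursors c1@2 c2@2 c3@2, authorship .....
After op 2 (add_cursor(3)): buffer="idlxv" (len 5), cursors c1@2 c2@2 c3@2 c4@3, authorship .....
After op 3 (delete): buffer="xv" (len 2), cursors c1@0 c2@0 c3@0 c4@0, authorship ..
After op 4 (insert('x')): buffer="xxxxxv" (len 6), cursors c1@4 c2@4 c3@4 c4@4, authorship 1234..
After op 5 (move_left): buffer="xxxxxv" (len 6), cursors c1@3 c2@3 c3@3 c4@3, authorship 1234..
After op 6 (move_left): buffer="xxxxxv" (len 6), cursors c1@2 c2@2 c3@2 c4@2, authorship 1234..
After op 7 (delete): buffer="xxxv" (len 4), cursors c1@0 c2@0 c3@0 c4@0, authorship 34..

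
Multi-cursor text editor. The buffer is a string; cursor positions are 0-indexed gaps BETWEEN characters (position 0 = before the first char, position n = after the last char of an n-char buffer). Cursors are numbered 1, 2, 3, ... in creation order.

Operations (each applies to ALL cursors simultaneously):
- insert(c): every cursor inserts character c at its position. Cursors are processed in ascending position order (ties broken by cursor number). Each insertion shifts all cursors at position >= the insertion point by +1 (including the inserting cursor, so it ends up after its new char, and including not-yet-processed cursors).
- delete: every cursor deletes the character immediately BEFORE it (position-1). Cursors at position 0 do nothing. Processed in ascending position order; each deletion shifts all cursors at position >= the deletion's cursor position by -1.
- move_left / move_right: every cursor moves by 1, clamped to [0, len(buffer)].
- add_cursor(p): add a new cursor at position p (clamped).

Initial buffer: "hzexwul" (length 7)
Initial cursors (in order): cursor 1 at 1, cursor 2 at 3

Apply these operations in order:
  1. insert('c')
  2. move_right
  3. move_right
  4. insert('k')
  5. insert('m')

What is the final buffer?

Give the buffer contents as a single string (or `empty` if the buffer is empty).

After op 1 (insert('c')): buffer="hczecxwul" (len 9), cursors c1@2 c2@5, authorship .1..2....
After op 2 (move_right): buffer="hczecxwul" (len 9), cursors c1@3 c2@6, authorship .1..2....
After op 3 (move_right): buffer="hczecxwul" (len 9), cursors c1@4 c2@7, authorship .1..2....
After op 4 (insert('k')): buffer="hczekcxwkul" (len 11), cursors c1@5 c2@9, authorship .1..12..2..
After op 5 (insert('m')): buffer="hczekmcxwkmul" (len 13), cursors c1@6 c2@11, authorship .1..112..22..

Answer: hczekmcxwkmul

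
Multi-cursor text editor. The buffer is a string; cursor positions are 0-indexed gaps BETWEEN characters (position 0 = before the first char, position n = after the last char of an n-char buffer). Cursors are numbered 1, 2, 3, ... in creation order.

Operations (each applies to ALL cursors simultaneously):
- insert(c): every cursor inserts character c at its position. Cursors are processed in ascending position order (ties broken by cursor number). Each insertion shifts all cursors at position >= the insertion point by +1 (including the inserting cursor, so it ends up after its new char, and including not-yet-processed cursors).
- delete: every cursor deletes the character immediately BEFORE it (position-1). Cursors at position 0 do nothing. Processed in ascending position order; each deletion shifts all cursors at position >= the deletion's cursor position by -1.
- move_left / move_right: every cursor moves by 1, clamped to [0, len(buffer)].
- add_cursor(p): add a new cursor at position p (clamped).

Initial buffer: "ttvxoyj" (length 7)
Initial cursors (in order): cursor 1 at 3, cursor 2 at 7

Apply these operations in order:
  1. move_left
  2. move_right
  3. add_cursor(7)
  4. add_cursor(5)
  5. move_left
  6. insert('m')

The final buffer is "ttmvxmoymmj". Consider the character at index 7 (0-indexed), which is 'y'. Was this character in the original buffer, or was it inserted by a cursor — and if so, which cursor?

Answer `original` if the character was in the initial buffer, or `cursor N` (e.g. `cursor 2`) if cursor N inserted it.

After op 1 (move_left): buffer="ttvxoyj" (len 7), cursors c1@2 c2@6, authorship .......
After op 2 (move_right): buffer="ttvxoyj" (len 7), cursors c1@3 c2@7, authorship .......
After op 3 (add_cursor(7)): buffer="ttvxoyj" (len 7), cursors c1@3 c2@7 c3@7, authorship .......
After op 4 (add_cursor(5)): buffer="ttvxoyj" (len 7), cursors c1@3 c4@5 c2@7 c3@7, authorship .......
After op 5 (move_left): buffer="ttvxoyj" (len 7), cursors c1@2 c4@4 c2@6 c3@6, authorship .......
After op 6 (insert('m')): buffer="ttmvxmoymmj" (len 11), cursors c1@3 c4@6 c2@10 c3@10, authorship ..1..4..23.
Authorship (.=original, N=cursor N): . . 1 . . 4 . . 2 3 .
Index 7: author = original

Answer: original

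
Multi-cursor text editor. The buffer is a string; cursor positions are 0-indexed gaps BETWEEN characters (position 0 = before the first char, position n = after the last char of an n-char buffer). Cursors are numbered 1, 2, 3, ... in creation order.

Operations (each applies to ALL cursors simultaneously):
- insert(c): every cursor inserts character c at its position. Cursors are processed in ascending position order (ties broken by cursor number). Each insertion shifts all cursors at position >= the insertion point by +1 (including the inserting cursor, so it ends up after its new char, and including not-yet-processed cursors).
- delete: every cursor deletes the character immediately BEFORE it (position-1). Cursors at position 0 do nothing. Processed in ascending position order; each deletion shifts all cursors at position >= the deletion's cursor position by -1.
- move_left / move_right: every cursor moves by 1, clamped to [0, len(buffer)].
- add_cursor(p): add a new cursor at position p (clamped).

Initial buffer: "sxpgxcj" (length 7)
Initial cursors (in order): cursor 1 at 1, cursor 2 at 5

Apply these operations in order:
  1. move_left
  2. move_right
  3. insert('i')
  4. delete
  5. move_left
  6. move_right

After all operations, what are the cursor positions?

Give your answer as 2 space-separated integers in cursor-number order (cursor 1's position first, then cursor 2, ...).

After op 1 (move_left): buffer="sxpgxcj" (len 7), cursors c1@0 c2@4, authorship .......
After op 2 (move_right): buffer="sxpgxcj" (len 7), cursors c1@1 c2@5, authorship .......
After op 3 (insert('i')): buffer="sixpgxicj" (len 9), cursors c1@2 c2@7, authorship .1....2..
After op 4 (delete): buffer="sxpgxcj" (len 7), cursors c1@1 c2@5, authorship .......
After op 5 (move_left): buffer="sxpgxcj" (len 7), cursors c1@0 c2@4, authorship .......
After op 6 (move_right): buffer="sxpgxcj" (len 7), cursors c1@1 c2@5, authorship .......

Answer: 1 5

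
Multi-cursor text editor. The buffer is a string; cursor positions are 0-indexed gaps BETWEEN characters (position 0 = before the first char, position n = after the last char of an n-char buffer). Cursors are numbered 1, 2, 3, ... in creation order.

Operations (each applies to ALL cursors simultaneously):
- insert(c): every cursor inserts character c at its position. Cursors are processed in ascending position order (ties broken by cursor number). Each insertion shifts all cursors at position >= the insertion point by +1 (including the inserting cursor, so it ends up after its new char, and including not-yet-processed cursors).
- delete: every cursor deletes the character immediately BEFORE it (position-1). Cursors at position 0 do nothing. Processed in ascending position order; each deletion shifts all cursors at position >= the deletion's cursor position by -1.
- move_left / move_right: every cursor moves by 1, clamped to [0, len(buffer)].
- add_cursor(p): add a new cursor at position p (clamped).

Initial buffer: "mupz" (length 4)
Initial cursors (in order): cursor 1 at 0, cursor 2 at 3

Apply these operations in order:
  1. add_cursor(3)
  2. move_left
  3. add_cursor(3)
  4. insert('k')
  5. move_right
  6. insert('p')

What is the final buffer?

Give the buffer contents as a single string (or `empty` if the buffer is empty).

Answer: kmpukkpppkzp

Derivation:
After op 1 (add_cursor(3)): buffer="mupz" (len 4), cursors c1@0 c2@3 c3@3, authorship ....
After op 2 (move_left): buffer="mupz" (len 4), cursors c1@0 c2@2 c3@2, authorship ....
After op 3 (add_cursor(3)): buffer="mupz" (len 4), cursors c1@0 c2@2 c3@2 c4@3, authorship ....
After op 4 (insert('k')): buffer="kmukkpkz" (len 8), cursors c1@1 c2@5 c3@5 c4@7, authorship 1..23.4.
After op 5 (move_right): buffer="kmukkpkz" (len 8), cursors c1@2 c2@6 c3@6 c4@8, authorship 1..23.4.
After op 6 (insert('p')): buffer="kmpukkpppkzp" (len 12), cursors c1@3 c2@9 c3@9 c4@12, authorship 1.1.23.234.4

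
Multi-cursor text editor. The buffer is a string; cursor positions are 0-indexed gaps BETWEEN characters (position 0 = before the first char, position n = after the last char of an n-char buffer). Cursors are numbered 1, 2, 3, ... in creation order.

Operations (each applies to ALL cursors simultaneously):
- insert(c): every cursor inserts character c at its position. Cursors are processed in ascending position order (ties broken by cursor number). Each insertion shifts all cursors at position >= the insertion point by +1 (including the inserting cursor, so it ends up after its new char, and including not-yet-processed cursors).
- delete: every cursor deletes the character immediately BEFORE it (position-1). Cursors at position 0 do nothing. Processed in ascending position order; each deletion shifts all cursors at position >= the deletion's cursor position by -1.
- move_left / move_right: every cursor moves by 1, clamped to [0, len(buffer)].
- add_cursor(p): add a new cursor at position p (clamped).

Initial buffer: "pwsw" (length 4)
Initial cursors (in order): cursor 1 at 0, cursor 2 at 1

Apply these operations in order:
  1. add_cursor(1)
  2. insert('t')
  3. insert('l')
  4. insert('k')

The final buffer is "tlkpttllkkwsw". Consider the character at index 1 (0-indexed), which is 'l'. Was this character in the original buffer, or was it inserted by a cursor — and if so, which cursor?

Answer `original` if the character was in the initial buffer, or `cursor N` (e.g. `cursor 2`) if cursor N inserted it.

After op 1 (add_cursor(1)): buffer="pwsw" (len 4), cursors c1@0 c2@1 c3@1, authorship ....
After op 2 (insert('t')): buffer="tpttwsw" (len 7), cursors c1@1 c2@4 c3@4, authorship 1.23...
After op 3 (insert('l')): buffer="tlpttllwsw" (len 10), cursors c1@2 c2@7 c3@7, authorship 11.2323...
After op 4 (insert('k')): buffer="tlkpttllkkwsw" (len 13), cursors c1@3 c2@10 c3@10, authorship 111.232323...
Authorship (.=original, N=cursor N): 1 1 1 . 2 3 2 3 2 3 . . .
Index 1: author = 1

Answer: cursor 1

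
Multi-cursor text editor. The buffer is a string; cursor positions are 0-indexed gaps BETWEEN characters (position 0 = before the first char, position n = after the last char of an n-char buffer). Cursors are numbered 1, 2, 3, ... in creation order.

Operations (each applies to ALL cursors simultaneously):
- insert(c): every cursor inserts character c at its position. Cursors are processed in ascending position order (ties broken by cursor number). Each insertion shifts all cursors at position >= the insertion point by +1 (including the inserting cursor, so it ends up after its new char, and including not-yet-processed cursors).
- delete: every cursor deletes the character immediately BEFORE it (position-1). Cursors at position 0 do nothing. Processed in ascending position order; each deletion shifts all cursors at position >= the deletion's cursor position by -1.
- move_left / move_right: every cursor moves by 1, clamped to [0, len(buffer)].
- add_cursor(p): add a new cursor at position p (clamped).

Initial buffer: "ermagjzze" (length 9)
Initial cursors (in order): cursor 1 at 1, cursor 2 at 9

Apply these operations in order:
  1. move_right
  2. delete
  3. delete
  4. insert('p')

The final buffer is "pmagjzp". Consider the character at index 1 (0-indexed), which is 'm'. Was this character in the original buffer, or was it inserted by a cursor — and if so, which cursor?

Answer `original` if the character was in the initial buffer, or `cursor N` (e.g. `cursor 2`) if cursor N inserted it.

After op 1 (move_right): buffer="ermagjzze" (len 9), cursors c1@2 c2@9, authorship .........
After op 2 (delete): buffer="emagjzz" (len 7), cursors c1@1 c2@7, authorship .......
After op 3 (delete): buffer="magjz" (len 5), cursors c1@0 c2@5, authorship .....
After op 4 (insert('p')): buffer="pmagjzp" (len 7), cursors c1@1 c2@7, authorship 1.....2
Authorship (.=original, N=cursor N): 1 . . . . . 2
Index 1: author = original

Answer: original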